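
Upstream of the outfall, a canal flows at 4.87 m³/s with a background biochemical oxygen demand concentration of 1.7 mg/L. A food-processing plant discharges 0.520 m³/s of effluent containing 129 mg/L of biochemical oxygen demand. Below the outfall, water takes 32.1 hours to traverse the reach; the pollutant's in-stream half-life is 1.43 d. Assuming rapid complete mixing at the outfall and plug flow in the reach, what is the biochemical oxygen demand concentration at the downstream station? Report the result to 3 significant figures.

7.31 mg/L

Conservation of mass: C = (4.870·1.700 + 0.5200·129.0) / 5.390 = 75.36/5.390 = 13.98 mg/L.
Half-life 1.43 d → k = ln 2 / 1.43 = 0.4847 d⁻¹.
Applying C = C₀e^(−kt): 13.98 × 0.5229 = 7.311 mg/L.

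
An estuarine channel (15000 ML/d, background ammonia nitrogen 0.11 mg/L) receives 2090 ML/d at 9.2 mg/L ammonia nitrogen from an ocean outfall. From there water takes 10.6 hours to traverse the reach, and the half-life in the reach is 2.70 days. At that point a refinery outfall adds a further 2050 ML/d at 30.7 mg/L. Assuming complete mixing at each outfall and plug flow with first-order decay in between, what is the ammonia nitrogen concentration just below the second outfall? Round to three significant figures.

4.26 mg/L

Mass balance: C = (15000·0.1100 + 2090·9.200) / 17090 = 20880/17090 = 1.222 mg/L; combined flow 17090 ML/d.
Half-life 2.70 d → k = ln 2 / 2.70 = 0.2567 d⁻¹.
Applying C = C₀e^(−kt): 1.222 × 0.8928 = 1.091 mg/L.
Second outfall: C = (17090·1.091 + 2050·30.70)/19140 = 4.262 mg/L.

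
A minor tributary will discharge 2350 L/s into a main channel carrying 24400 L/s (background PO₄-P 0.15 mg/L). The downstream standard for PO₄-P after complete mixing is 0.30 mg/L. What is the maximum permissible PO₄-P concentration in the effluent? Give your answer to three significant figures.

At the limit, (Qr·Cr + Qe·Cₑ)/(Qr + Qe) = 0.30:
Cₑ = (26750·0.30 − 24400·0.1500) / 2350 = 1.857 mg/L.

1.86 mg/L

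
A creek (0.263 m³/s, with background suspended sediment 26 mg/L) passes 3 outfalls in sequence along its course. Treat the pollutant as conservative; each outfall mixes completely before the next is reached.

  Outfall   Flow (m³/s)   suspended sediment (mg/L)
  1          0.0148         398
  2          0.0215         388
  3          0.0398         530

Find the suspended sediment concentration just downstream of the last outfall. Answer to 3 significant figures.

124 mg/L

Outfall 1: combined Q = 0.2778 m³/s; C = (0.2630·26.00 + 0.01480·398.0)/0.2778 = 45.82 mg/L.
Outfall 2: combined Q = 0.2993 m³/s; C = (0.2778·45.82 + 0.02150·388.0)/0.2993 = 70.40 mg/L.
Outfall 3: combined Q = 0.3391 m³/s; C = (0.2993·70.40 + 0.03980·530.0)/0.3391 = 124.3 mg/L.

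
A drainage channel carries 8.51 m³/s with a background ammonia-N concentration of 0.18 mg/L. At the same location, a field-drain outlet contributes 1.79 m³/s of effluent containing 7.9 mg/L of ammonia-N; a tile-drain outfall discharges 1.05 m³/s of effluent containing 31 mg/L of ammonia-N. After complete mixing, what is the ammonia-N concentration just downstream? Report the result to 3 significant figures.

4.25 mg/L

Flow-weighted average: C = (8.510·0.1800 + 1.790·7.900 + 1.050·31.00) / 11.35 = 48.22/11.35 = 4.249 mg/L.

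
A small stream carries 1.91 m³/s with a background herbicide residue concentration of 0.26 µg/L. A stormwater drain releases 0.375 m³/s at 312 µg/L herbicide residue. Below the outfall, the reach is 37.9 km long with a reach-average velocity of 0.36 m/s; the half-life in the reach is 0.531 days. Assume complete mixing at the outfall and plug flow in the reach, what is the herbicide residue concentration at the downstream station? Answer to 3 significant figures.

10.5 µg/L

After mixing, C = (1.910·0.2600 + 0.3750·312.0) / 2.285 = 117.5/2.285 = 51.42 µg/L.
Travel time t = 37.9·1000 / 0.36 = 105300 s = 29.24 h.
Half-life 0.531 d → k = ln 2 / 0.531 = 1.305 d⁻¹.
First-order decay: C = 51.42·exp(−k·t) = 51.42·0.2038 = 10.48 µg/L.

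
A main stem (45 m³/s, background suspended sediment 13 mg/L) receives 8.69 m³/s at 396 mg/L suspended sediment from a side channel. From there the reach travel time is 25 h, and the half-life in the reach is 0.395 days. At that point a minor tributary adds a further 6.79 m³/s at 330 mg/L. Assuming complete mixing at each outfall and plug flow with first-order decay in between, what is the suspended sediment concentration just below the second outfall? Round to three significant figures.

Mixed concentration C = ΣQC/ΣQ = (45.00·13.00 + 8.690·396.0) / 53.69 = 4026/53.69 = 74.99 mg/L; combined flow 53.69 m³/s.
Half-life 0.395 d → k = ln 2 / 0.395 = 1.755 d⁻¹.
Applying C = C₀e^(−kt): 74.99 × 0.1607 = 12.05 mg/L.
Second outfall: C = (53.69·12.05 + 6.790·330.0)/60.48 = 47.75 mg/L.

47.7 mg/L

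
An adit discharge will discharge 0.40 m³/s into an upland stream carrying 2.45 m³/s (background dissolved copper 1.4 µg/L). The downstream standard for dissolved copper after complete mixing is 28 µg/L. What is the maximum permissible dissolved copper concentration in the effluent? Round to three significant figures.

191 µg/L

At the limit, (Qr·Cr + Qe·Cₑ)/(Qr + Qe) = 28:
Cₑ = (2.850·28 − 2.450·1.400) / 0.4000 = 190.9 µg/L.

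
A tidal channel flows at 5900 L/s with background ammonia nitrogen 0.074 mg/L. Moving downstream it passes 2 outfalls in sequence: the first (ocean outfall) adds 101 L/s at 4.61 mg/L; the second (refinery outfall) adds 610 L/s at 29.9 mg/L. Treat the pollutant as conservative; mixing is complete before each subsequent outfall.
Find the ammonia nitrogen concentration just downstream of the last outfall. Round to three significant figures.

2.90 mg/L

Outfall 1: combined Q = 6001 L/s; C = (5900·0.07400 + 101.0·4.610)/6001 = 0.1503 mg/L.
Outfall 2: combined Q = 6611 L/s; C = (6001·0.1503 + 610.0·29.90)/6611 = 2.895 mg/L.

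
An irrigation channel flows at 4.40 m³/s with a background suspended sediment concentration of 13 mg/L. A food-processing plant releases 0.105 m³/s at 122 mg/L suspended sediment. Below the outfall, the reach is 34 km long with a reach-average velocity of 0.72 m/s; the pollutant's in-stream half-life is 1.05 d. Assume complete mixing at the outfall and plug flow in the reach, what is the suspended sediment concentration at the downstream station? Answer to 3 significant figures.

10.8 mg/L

Conservation of mass: C = (4.400·13.00 + 0.1050·122.0) / 4.505 = 70.01/4.505 = 15.54 mg/L.
Travel time t = 34·1000 / 0.72 = 47220 s = 13.12 h.
Half-life 1.05 d → k = ln 2 / 1.05 = 0.6601 d⁻¹.
Decay over the reach: 15.54·exp(−kt) = 15.54·0.6971 = 10.83 mg/L.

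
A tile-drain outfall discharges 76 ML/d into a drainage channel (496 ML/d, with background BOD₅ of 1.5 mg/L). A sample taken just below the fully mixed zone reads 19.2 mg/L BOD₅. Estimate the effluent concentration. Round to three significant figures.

135 mg/L

Mass balance: 496.0·1.500 + 76.00·Cₑ = 572.0·19.20
→ Cₑ = (572.0·19.20 − 496.0·1.500) / 76.00 = 134.7 mg/L.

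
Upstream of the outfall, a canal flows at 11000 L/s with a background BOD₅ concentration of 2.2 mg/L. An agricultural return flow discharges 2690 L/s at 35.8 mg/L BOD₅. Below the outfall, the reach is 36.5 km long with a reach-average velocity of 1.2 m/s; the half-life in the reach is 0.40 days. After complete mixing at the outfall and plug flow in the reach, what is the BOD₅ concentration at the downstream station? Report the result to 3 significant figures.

4.78 mg/L

Flow-weighted average: C = (11000·2.200 + 2690·35.80) / 13690 = 120500/13690 = 8.802 mg/L.
Travel time t = 36.5·1000 / 1.2 = 30420 s = 8.449 h.
Half-life 0.40 d → k = ln 2 / 0.40 = 1.733 d⁻¹.
First-order decay: C = 8.802·exp(−k·t) = 8.802·0.5433 = 4.782 mg/L.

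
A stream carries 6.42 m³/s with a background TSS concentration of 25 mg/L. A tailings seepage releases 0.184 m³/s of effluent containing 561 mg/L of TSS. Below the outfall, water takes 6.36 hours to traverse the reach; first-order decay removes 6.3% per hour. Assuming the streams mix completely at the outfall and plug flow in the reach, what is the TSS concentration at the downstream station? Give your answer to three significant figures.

Mixed concentration C = ΣQC/ΣQ = (6.420·25.00 + 0.1840·561.0) / 6.604 = 263.7/6.604 = 39.93 mg/L.
6.3%/h lost → k = −ln(1 − 0.063) = 0.06507 h⁻¹.
Decay over the reach: 39.93·exp(−kt) = 39.93·0.6611 = 26.40 mg/L.

26.4 mg/L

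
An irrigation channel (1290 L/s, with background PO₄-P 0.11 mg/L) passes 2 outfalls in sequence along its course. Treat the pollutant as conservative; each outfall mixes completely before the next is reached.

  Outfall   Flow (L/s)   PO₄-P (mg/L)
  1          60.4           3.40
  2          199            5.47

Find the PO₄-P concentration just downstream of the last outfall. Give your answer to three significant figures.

0.927 mg/L

Below outfall 1: Q → 1350 L/s, C = (1290·0.1100 + 60.40·3.400)/1350 = 0.2572 mg/L.
Below outfall 2: Q → 1549 L/s, C = (1350·0.2572 + 199.0·5.470)/1549 = 0.9267 mg/L.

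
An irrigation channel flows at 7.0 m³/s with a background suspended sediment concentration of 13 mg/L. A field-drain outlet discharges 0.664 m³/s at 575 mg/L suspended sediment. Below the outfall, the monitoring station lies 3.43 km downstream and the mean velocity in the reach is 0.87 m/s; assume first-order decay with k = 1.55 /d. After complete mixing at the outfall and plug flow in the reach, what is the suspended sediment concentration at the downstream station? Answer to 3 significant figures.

After mixing, C = (7.000·13.00 + 0.6640·575.0) / 7.664 = 472.8/7.664 = 61.69 mg/L.
Travel time t = 3.43·1000 / 0.87 = 3943 s = 1.095 h.
Decay over the reach: 61.69·exp(−kt) = 61.69·0.9317 = 57.48 mg/L.

57.5 mg/L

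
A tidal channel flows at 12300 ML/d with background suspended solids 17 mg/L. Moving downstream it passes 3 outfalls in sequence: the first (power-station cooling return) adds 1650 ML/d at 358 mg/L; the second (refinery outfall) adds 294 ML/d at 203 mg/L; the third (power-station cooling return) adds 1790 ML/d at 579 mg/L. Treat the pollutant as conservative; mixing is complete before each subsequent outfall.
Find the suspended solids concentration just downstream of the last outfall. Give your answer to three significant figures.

Outfall 1: combined Q = 13950 ML/d; C = (12300·17.00 + 1650·358.0)/13950 = 57.33 mg/L.
Outfall 2: combined Q = 14240 ML/d; C = (13950·57.33 + 294.0·203.0)/14240 = 60.34 mg/L.
Outfall 3: combined Q = 16030 ML/d; C = (14240·60.34 + 1790·579.0)/16030 = 118.2 mg/L.

118 mg/L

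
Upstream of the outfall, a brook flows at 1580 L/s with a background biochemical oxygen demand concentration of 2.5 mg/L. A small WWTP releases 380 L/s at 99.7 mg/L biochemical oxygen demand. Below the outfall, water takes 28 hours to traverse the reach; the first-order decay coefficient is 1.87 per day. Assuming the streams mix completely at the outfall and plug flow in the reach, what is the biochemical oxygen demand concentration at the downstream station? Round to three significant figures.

2.41 mg/L

Mass balance: C = (1580·2.500 + 380.0·99.70) / 1960 = 41840/1960 = 21.34 mg/L.
After decay, C = 21.34 × e^(−kt) = 21.34 × 0.1129 = 2.409 mg/L.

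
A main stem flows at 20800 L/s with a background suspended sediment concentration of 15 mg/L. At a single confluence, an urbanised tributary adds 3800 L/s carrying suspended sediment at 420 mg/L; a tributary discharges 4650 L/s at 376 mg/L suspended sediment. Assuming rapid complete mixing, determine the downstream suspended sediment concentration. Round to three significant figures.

125 mg/L

Flow-weighted average: C = (20800·15.00 + 3800·420.0 + 4650·376.0) / 29250 = 3656000/29250 = 125.0 mg/L.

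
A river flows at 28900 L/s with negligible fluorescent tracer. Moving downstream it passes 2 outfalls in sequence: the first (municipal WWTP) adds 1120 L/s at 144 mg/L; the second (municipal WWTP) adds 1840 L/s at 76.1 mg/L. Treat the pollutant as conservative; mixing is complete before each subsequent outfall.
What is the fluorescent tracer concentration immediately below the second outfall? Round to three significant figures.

9.46 mg/L

Below outfall 1: Q → 30020 L/s, C = (28900·0 + 1120·144.0)/30020 = 5.372 mg/L.
Below outfall 2: Q → 31860 L/s, C = (30020·5.372 + 1840·76.10)/31860 = 9.457 mg/L.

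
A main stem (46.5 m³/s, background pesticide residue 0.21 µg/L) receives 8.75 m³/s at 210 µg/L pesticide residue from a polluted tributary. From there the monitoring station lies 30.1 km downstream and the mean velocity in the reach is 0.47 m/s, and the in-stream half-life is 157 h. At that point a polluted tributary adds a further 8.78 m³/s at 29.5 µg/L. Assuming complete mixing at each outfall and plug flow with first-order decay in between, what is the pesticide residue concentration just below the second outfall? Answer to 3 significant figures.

30.7 µg/L

Conservation of mass: C = (46.50·0.2100 + 8.750·210.0) / 55.25 = 1847/55.25 = 33.43 µg/L; combined flow 55.25 m³/s.
Travel time t = 30.1·1000 / 0.47 = 64040 s = 17.79 h.
Half-life 157 h → k = ln 2 / 157 = 0.004415 h⁻¹ = 0.1060 d⁻¹.
Decay over the reach: 33.43·exp(−kt) = 33.43·0.9245 = 30.91 µg/L.
Second outfall: C = (55.25·30.91 + 8.780·29.50)/64.03 = 30.72 µg/L.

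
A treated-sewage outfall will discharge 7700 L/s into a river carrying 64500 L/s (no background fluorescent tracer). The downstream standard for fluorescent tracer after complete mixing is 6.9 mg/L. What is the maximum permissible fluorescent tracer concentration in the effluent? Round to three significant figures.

At the limit, (Qr·Cr + Qe·Cₑ)/(Qr + Qe) = 6.9:
Cₑ = (72200·6.9 − 64500·0) / 7700 = 64.70 mg/L.

64.7 mg/L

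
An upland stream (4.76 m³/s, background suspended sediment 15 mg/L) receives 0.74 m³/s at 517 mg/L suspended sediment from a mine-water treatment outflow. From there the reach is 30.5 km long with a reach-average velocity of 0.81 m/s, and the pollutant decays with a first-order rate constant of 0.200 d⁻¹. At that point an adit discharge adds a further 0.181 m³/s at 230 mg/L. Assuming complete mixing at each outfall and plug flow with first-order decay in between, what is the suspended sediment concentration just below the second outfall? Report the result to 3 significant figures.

80.6 mg/L

Mixed concentration C = ΣQC/ΣQ = (4.760·15.00 + 0.7400·517.0) / 5.500 = 454.0/5.500 = 82.54 mg/L; combined flow 5.500 m³/s.
Travel time t = 30.5·1000 / 0.81 = 37650 s = 10.46 h.
After decay, C = 82.54 × e^(−kt) = 82.54 × 0.9165 = 75.65 mg/L.
Second outfall: C = (5.500·75.65 + 0.1810·230.0)/5.681 = 80.57 mg/L.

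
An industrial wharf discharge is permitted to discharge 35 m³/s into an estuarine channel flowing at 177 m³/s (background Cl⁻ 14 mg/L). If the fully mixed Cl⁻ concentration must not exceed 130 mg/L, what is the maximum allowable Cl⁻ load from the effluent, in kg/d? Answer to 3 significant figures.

2170000 kg/d

Mass balance at the limit: 177.0·14.00 + 35.00·Cₑ = 212.0·130 → Cₑ = 716.6 mg/L.
Load = 35.00 m³/s × 716.6 g/m³ × 86 400 s/d = 2167000 kg/d.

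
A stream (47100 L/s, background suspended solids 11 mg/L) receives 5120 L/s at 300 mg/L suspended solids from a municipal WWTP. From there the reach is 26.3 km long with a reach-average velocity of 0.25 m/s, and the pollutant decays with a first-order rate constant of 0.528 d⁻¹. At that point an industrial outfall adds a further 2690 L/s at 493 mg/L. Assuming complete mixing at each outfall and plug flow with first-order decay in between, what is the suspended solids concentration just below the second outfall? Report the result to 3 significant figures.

43.8 mg/L

Mixed concentration C = ΣQC/ΣQ = (47100·11.00 + 5120·300.0) / 52220 = 2054000/52220 = 39.34 mg/L; combined flow 52220 L/s.
Travel time t = 26.3·1000 / 0.25 = 105200 s = 29.22 h.
Decay over the reach: 39.34·exp(−kt) = 39.34·0.5258 = 20.68 mg/L.
Second outfall: C = (52220·20.68 + 2690·493.0)/54910 = 43.82 mg/L.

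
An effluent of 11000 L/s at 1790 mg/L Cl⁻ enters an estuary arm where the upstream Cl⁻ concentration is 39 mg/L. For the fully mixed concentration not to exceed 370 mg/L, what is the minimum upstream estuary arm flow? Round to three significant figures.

47200 L/s

Set C_mix = 370: (Q·39.00 + 11000·1790) / (Q + 11000) = 370
→ Q = 11000·(1790 − 370)/(370 − 39.00) = 47190 L/s.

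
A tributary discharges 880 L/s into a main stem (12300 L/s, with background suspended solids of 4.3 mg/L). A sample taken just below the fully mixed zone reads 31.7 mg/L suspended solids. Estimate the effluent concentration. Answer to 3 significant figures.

415 mg/L

Mass balance: 12300·4.300 + 880.0·Cₑ = 13180·31.70
→ Cₑ = (13180·31.70 − 12300·4.300) / 880.0 = 414.7 mg/L.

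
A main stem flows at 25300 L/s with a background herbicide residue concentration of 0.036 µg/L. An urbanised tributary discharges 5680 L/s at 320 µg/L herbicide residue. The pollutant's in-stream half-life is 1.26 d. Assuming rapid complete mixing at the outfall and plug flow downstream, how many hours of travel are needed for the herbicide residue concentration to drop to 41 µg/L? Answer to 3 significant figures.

Conservation of mass: C = (25300·0.03600 + 5680·320.0) / 30980 = 1819000/30980 = 58.70 µg/L.
Half-life 1.26 d → k = ln 2 / 1.26 = 0.5501 d⁻¹.
58.70·exp(−k·t) = 41 → t = ln(58.70/41)/k = 56360 s = 15.66 h.

15.7 h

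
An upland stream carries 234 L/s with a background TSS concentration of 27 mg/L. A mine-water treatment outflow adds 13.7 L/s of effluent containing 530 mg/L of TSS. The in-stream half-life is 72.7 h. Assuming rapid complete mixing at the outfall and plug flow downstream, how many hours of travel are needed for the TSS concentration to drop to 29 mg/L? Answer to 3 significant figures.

66.8 h

Mixed concentration C = ΣQC/ΣQ = (234.0·27.00 + 13.70·530.0) / 247.7 = 13580/247.7 = 54.82 mg/L.
Half-life 72.7 h → k = ln 2 / 72.7 = 0.009534 h⁻¹ = 0.2288 d⁻¹.
54.82·exp(−k·t) = 29 → t = ln(54.82/29)/k = 240400 s = 66.79 h.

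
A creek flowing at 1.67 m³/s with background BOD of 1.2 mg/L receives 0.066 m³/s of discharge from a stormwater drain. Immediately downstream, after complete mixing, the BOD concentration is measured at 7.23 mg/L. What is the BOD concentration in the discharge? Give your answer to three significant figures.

Mass balance: 1.670·1.200 + 0.06600·Cₑ = 1.736·7.230
→ Cₑ = (1.736·7.230 − 1.670·1.200) / 0.06600 = 159.8 mg/L.

160 mg/L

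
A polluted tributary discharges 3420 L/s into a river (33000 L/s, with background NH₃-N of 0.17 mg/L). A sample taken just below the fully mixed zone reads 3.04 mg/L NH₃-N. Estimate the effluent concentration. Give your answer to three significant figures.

30.7 mg/L

Mass balance: 33000·0.1700 + 3420·Cₑ = 36420·3.040
→ Cₑ = (36420·3.040 − 33000·0.1700) / 3420 = 30.73 mg/L.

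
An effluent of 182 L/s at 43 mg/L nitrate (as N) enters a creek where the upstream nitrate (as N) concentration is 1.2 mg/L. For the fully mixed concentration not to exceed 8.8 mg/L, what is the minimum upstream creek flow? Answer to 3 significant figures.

819 L/s

Set C_mix = 8.8: (Q·1.200 + 182.0·43.00) / (Q + 182.0) = 8.8
→ Q = 182.0·(43.00 − 8.8)/(8.8 − 1.200) = 819.0 L/s.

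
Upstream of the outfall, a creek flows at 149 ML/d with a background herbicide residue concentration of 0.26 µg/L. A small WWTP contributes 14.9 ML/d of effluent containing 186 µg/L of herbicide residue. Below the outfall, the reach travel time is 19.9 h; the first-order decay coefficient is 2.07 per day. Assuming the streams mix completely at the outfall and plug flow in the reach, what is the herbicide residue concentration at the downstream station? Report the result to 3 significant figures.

3.08 µg/L

Mixed concentration C = ΣQC/ΣQ = (149.0·0.2600 + 14.90·186.0) / 163.9 = 2810/163.9 = 17.15 µg/L.
After decay, C = 17.15 × e^(−kt) = 17.15 × 0.1797 = 3.081 µg/L.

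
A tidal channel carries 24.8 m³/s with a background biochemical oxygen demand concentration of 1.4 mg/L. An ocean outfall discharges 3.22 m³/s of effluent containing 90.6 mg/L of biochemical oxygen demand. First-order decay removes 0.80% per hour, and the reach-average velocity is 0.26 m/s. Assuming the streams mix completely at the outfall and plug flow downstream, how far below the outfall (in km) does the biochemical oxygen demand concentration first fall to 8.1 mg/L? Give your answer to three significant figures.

After mixing, C = (24.80·1.400 + 3.220·90.60) / 28.02 = 326.5/28.02 = 11.65 mg/L.
0.80%/h lost → k = −ln(1 − 0.008) = 0.008032 h⁻¹.
Set 11.65·exp(−k·t) = 8.1 → t = ln(11.65/8.1)/k = 162900 s = 45.26 h.
Distance = v·t = 0.26·162900 = 42360 m = 42.36 km.

42.4 km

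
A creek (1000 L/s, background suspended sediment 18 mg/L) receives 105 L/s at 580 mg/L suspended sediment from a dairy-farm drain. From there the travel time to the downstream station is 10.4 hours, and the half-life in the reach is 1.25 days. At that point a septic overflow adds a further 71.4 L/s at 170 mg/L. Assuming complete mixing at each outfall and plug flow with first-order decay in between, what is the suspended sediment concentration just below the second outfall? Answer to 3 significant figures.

63.1 mg/L

Conservation of mass: C = (1000·18.00 + 105.0·580.0) / 1105 = 78900/1105 = 71.40 mg/L; combined flow 1105 L/s.
Half-life 1.25 d → k = ln 2 / 1.25 = 0.5545 d⁻¹.
Decay over the reach: 71.40·exp(−kt) = 71.40·0.7864 = 56.15 mg/L.
At the second outfall, C = (1105·56.15 + 71.40·170.0) / (1105 + 71.40) = 63.06 mg/L.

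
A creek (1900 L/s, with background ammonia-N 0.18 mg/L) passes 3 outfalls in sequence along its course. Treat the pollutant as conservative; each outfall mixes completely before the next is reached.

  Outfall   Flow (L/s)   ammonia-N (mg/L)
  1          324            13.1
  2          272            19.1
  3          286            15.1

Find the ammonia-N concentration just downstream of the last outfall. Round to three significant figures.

5.07 mg/L

Outfall 1: combined Q = 2224 L/s; C = (1900·0.1800 + 324.0·13.10)/2224 = 2.062 mg/L.
Outfall 2: combined Q = 2496 L/s; C = (2224·2.062 + 272.0·19.10)/2496 = 3.919 mg/L.
Outfall 3: combined Q = 2782 L/s; C = (2496·3.919 + 286.0·15.10)/2782 = 5.068 mg/L.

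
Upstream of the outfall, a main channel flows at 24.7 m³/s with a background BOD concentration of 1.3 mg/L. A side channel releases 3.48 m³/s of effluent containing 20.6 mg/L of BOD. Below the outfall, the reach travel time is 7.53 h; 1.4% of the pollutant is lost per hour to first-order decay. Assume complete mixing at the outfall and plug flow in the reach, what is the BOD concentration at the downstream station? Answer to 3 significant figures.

Mass balance: C = (24.70·1.300 + 3.480·20.60) / 28.18 = 103.8/28.18 = 3.683 mg/L.
1.4%/h lost → k = −ln(1 − 0.014) = 0.01410 h⁻¹.
Decay over the reach: 3.683·exp(−kt) = 3.683·0.8993 = 3.312 mg/L.

3.31 mg/L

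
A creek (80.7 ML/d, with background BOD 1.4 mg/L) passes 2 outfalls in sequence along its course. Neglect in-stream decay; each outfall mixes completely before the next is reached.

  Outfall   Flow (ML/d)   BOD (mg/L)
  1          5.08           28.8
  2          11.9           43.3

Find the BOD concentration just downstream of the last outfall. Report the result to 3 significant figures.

7.93 mg/L

After outfall 1: Q = 80.70 + 5.080 = 85.78 ML/d; C = (80.70·1.400 + 5.080·28.80)/85.78 = 3.023 mg/L.
After outfall 2: Q = 85.78 + 11.90 = 97.68 ML/d; C = (85.78·3.023 + 11.90·43.30)/97.68 = 7.930 mg/L.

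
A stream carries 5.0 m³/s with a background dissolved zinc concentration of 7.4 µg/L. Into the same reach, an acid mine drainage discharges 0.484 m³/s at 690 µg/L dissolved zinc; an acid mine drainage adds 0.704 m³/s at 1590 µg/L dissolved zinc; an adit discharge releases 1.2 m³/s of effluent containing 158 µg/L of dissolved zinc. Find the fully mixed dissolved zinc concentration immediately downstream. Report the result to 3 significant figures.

227 µg/L

Conservation of mass: C = (5.000·7.400 + 0.4840·690.0 + 0.7040·1590 + 1.200·158.0) / 7.388 = 1680/7.388 = 227.4 µg/L.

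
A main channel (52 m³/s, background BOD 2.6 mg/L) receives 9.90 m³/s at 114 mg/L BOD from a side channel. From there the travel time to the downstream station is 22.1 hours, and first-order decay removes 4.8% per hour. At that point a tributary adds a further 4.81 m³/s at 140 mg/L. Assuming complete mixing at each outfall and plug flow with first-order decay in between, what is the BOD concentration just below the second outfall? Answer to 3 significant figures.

16.5 mg/L

Flow-weighted average: C = (52.00·2.600 + 9.900·114.0) / 61.90 = 1264/61.90 = 20.42 mg/L; combined flow 61.90 m³/s.
4.8%/h lost → k = −ln(1 − 0.048) = 0.04919 h⁻¹.
First-order decay: C = 20.42·exp(−k·t) = 20.42·0.3372 = 6.884 mg/L.
At the second outfall, C = (61.90·6.884 + 4.810·140.0) / (61.90 + 4.810) = 16.48 mg/L.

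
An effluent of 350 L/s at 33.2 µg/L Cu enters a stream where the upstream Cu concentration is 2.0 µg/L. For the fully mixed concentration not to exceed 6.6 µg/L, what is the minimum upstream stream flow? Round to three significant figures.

Set C_mix = 6.6: (Q·2.000 + 350.0·33.20) / (Q + 350.0) = 6.6
→ Q = 350.0·(33.20 − 6.6)/(6.6 − 2.000) = 2024 L/s.

2020 L/s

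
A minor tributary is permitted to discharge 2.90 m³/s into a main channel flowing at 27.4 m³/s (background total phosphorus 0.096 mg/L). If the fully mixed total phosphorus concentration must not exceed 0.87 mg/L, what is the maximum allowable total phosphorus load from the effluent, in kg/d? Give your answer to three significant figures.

2050 kg/d

Mass balance at the limit: 27.40·0.09600 + 2.900·Cₑ = 30.30·0.87 → Cₑ = 8.183 mg/L.
Load = 2.900 m³/s × 8.183 g/m³ × 86 400 s/d = 2050 kg/d.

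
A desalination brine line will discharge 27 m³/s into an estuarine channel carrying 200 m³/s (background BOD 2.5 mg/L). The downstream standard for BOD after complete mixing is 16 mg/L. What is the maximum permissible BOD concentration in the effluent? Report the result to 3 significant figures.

116 mg/L

At the limit, (Qr·Cr + Qe·Cₑ)/(Qr + Qe) = 16:
Cₑ = (227.0·16 − 200.0·2.500) / 27.00 = 116.0 mg/L.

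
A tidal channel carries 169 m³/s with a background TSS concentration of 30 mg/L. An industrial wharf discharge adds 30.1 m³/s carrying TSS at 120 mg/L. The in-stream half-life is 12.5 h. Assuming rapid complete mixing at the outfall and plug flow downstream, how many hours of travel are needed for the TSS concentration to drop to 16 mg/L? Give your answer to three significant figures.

18.1 h

After mixing, C = (169.0·30.00 + 30.10·120.0) / 199.1 = 8682/199.1 = 43.61 mg/L.
Half-life 12.5 h → k = ln 2 / 12.5 = 0.05545 h⁻¹ = 1.331 d⁻¹.
43.61·exp(−k·t) = 16 → t = ln(43.61/16)/k = 65090 s = 18.08 h.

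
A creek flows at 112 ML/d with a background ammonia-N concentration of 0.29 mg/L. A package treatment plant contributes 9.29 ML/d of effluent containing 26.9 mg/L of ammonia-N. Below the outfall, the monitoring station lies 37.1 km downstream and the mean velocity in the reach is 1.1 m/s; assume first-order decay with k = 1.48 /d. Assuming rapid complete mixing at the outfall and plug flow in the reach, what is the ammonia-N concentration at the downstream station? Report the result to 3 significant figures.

1.31 mg/L

Mixed concentration C = ΣQC/ΣQ = (112.0·0.2900 + 9.290·26.90) / 121.3 = 282.4/121.3 = 2.328 mg/L.
Travel time t = 37.1·1000 / 1.1 = 33730 s = 9.369 h.
First-order decay: C = 2.328·exp(−k·t) = 2.328·0.5612 = 1.306 mg/L.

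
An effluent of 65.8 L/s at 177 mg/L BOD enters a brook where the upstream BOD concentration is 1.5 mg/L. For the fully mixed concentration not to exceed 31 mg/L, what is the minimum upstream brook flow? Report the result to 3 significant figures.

326 L/s

Set C_mix = 31: (Q·1.500 + 65.80·177.0) / (Q + 65.80) = 31
→ Q = 65.80·(177.0 − 31)/(31 − 1.500) = 325.7 L/s.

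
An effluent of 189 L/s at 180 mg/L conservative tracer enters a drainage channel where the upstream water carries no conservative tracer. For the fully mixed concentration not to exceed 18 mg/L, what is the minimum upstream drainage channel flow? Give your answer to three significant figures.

1700 L/s

Set C_mix = 18: (Q·0 + 189.0·180.0) / (Q + 189.0) = 18
→ Q = 189.0·(180.0 − 18)/(18 − 0) = 1701 L/s.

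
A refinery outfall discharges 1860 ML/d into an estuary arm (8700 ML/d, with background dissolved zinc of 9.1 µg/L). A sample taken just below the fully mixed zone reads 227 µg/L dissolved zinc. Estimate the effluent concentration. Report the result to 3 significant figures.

Mass balance: 8700·9.100 + 1860·Cₑ = 10560·227.0
→ Cₑ = (10560·227.0 − 8700·9.100) / 1860 = 1246 µg/L.

1250 µg/L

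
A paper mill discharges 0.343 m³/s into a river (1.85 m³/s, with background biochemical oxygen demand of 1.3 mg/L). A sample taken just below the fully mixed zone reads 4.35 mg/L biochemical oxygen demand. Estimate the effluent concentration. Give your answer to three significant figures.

20.8 mg/L

Mass balance: 1.850·1.300 + 0.3430·Cₑ = 2.193·4.350
→ Cₑ = (2.193·4.350 − 1.850·1.300) / 0.3430 = 20.80 mg/L.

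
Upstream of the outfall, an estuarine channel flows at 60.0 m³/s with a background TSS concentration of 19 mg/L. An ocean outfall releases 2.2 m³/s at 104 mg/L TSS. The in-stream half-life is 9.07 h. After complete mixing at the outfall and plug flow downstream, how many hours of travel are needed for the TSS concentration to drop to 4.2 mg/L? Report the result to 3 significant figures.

Conservation of mass: C = (60.00·19.00 + 2.200·104.0) / 62.20 = 1369/62.20 = 22.01 mg/L.
Half-life 9.07 h → k = ln 2 / 9.07 = 0.07642 h⁻¹ = 1.834 d⁻¹.
22.01·exp(−k·t) = 4.2 → t = ln(22.01/4.2)/k = 78020 s = 21.67 h.

21.7 h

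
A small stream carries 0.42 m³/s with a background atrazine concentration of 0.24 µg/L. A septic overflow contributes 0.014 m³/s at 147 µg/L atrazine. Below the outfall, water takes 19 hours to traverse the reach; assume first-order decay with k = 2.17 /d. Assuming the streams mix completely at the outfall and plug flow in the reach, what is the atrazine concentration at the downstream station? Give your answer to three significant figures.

Flow-weighted average: C = (0.4200·0.2400 + 0.01400·147.0) / 0.4340 = 2.159/0.4340 = 4.974 µg/L.
Applying C = C₀e^(−kt): 4.974 × 0.1794 = 0.8926 µg/L.

0.893 µg/L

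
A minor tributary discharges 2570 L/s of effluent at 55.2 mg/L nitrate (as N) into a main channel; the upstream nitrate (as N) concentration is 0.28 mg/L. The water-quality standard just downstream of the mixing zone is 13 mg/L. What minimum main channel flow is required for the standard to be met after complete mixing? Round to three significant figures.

8530 L/s

Set C_mix = 13: (Q·0.2800 + 2570·55.20) / (Q + 2570) = 13
→ Q = 2570·(55.20 − 13)/(13 − 0.2800) = 8526 L/s.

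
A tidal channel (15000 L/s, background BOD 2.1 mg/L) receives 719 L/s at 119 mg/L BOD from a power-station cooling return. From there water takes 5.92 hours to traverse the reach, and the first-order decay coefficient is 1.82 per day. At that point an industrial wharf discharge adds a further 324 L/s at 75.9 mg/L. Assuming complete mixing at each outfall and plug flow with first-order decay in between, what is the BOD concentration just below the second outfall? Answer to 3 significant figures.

6.19 mg/L

Mass balance: C = (15000·2.100 + 719.0·119.0) / 15720 = 117100/15720 = 7.447 mg/L; combined flow 15720 L/s.
After decay, C = 7.447 × e^(−kt) = 7.447 × 0.6383 = 4.754 mg/L.
Second outfall: C = (15720·4.754 + 324.0·75.90)/16040 = 6.190 mg/L.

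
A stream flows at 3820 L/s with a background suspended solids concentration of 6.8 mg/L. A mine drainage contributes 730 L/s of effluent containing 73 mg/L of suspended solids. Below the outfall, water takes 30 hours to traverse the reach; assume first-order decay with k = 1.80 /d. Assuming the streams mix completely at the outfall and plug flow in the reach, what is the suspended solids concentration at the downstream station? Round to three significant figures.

1.84 mg/L

Flow-weighted average: C = (3820·6.800 + 730.0·73.00) / 4550 = 79270/4550 = 17.42 mg/L.
First-order decay: C = 17.42·exp(−k·t) = 17.42·0.1054 = 1.836 mg/L.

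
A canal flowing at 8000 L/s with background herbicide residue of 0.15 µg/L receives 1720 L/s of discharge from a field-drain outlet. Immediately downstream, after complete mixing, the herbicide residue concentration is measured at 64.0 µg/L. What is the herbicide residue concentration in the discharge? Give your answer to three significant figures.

Mass balance: 8000·0.1500 + 1720·Cₑ = 9720·64.00
→ Cₑ = (9720·64.00 − 8000·0.1500) / 1720 = 361.0 µg/L.

361 µg/L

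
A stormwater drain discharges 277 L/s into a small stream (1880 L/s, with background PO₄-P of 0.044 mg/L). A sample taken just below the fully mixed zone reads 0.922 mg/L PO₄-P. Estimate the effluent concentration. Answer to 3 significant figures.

6.88 mg/L

Mass balance: 1880·0.04400 + 277.0·Cₑ = 2157·0.9220
→ Cₑ = (2157·0.9220 − 1880·0.04400) / 277.0 = 6.881 mg/L.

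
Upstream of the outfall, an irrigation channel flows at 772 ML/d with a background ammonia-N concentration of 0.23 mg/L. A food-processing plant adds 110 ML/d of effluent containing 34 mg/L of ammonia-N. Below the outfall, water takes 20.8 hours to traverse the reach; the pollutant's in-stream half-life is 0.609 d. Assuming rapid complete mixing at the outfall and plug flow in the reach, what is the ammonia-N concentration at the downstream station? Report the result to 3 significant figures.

1.66 mg/L

Conservation of mass: C = (772.0·0.2300 + 110.0·34.00) / 882.0 = 3918/882.0 = 4.442 mg/L.
Half-life 0.609 d → k = ln 2 / 0.609 = 1.138 d⁻¹.
Decay over the reach: 4.442·exp(−kt) = 4.442·0.3729 = 1.656 mg/L.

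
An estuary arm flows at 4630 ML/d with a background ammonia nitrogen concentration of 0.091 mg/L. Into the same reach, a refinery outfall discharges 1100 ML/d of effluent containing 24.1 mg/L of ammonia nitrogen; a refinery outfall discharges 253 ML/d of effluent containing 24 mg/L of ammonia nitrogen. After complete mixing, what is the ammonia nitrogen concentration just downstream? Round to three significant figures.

5.52 mg/L

Flow-weighted average: C = (4630·0.09100 + 1100·24.10 + 253.0·24.00) / 5983 = 33000/5983 = 5.516 mg/L.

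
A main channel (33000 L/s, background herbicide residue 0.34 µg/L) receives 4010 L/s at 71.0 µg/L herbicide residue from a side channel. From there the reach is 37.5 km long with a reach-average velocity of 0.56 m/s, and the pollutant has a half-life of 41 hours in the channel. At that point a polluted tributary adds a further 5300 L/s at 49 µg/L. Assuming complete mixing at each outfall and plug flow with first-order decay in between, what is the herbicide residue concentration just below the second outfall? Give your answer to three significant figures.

11.2 µg/L

Flow-weighted average: C = (33000·0.3400 + 4010·71.00) / 37010 = 295900/37010 = 7.996 µg/L; combined flow 37010 L/s.
Travel time t = 37.5·1000 / 0.56 = 66960 s = 18.60 h.
Half-life 41 h → k = ln 2 / 41 = 0.01691 h⁻¹ = 0.4057 d⁻¹.
After decay, C = 7.996 × e^(−kt) = 7.996 × 0.7302 = 5.838 µg/L.
Second outfall: C = (37010·5.838 + 5300·49.00)/42310 = 11.25 µg/L.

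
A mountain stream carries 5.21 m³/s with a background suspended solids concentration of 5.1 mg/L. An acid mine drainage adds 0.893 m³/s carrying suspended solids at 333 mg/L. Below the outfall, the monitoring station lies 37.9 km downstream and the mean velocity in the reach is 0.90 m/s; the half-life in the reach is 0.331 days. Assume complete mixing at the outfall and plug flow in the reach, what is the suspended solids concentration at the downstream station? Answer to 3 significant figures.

19.1 mg/L

Conservation of mass: C = (5.210·5.100 + 0.8930·333.0) / 6.103 = 323.9/6.103 = 53.08 mg/L.
Travel time t = 37.9·1000 / 0.90 = 42110 s = 11.70 h.
Half-life 0.331 d → k = ln 2 / 0.331 = 2.094 d⁻¹.
First-order decay: C = 53.08·exp(−k·t) = 53.08·0.3604 = 19.13 mg/L.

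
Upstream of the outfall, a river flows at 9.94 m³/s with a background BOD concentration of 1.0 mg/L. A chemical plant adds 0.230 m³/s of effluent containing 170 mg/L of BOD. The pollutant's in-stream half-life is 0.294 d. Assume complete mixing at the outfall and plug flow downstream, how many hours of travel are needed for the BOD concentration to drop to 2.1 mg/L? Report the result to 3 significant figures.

Mass balance: C = (9.940·1.000 + 0.2300·170.0) / 10.17 = 49.04/10.17 = 4.822 mg/L.
Half-life 0.294 d → k = ln 2 / 0.294 = 2.358 d⁻¹.
4.822·exp(−k·t) = 2.1 → t = ln(4.822/2.1)/k = 30460 s = 8.462 h.

8.46 h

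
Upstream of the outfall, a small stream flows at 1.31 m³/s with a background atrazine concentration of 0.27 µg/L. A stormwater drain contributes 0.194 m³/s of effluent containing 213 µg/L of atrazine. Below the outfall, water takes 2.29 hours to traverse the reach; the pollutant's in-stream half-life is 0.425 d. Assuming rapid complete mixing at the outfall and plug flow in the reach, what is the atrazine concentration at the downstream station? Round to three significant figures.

23.7 µg/L

Conservation of mass: C = (1.310·0.2700 + 0.1940·213.0) / 1.504 = 41.68/1.504 = 27.71 µg/L.
Half-life 0.425 d → k = ln 2 / 0.425 = 1.631 d⁻¹.
First-order decay: C = 27.71·exp(−k·t) = 27.71·0.8559 = 23.72 µg/L.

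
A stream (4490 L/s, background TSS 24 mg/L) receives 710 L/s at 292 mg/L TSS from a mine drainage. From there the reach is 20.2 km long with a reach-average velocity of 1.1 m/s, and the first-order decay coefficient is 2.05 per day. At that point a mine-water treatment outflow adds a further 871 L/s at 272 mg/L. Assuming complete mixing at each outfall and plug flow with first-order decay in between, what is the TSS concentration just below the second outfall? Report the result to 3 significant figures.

72.6 mg/L

After mixing, C = (4490·24.00 + 710.0·292.0) / 5200 = 315100/5200 = 60.59 mg/L; combined flow 5200 L/s.
Travel time t = 20.2·1000 / 1.1 = 18360 s = 5.101 h.
After decay, C = 60.59 × e^(−kt) = 60.59 × 0.6468 = 39.19 mg/L.
Second outfall: C = (5200·39.19 + 871.0·272.0)/6071 = 72.59 mg/L.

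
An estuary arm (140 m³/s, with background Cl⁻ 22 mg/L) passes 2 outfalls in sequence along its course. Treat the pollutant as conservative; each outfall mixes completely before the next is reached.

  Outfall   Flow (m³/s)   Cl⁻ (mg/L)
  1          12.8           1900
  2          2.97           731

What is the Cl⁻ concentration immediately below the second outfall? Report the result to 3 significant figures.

After outfall 1: Q = 140.0 + 12.80 = 152.8 m³/s; C = (140.0·22.00 + 12.80·1900)/152.8 = 179.3 mg/L.
After outfall 2: Q = 152.8 + 2.970 = 155.8 m³/s; C = (152.8·179.3 + 2.970·731.0)/155.8 = 189.8 mg/L.

190 mg/L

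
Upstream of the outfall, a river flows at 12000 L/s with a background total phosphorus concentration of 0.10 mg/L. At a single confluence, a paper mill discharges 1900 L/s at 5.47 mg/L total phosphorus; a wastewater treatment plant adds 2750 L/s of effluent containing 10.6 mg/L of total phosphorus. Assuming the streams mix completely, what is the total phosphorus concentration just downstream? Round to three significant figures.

Flow-weighted average: C = (12000·0.1000 + 1900·5.470 + 2750·10.60) / 16650 = 40740/16650 = 2.447 mg/L.

2.45 mg/L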